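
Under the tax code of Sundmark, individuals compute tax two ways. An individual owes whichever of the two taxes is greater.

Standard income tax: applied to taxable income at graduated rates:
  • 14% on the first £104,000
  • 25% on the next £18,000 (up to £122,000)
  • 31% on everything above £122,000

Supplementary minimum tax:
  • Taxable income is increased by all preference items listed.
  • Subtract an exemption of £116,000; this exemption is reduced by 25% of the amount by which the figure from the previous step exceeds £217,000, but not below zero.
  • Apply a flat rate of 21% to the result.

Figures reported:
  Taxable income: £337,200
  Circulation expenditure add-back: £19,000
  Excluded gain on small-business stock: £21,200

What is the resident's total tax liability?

£85,772

Supplementary minimum tax:
  Adjusted income: £337,200 + £19,000 + £21,200 = £377,400
  Exemption: £116,000 − 25% × (£377,400 − £217,000) = £116,000 − £40,100 = £75,900
  Base: £377,400 − £75,900 = £301,500
  £301,500 × 21% = £63,315

Standard income tax:
  £104,000 × 14% = £14,560
  £18,000 × 25% = £4,500
  £215,200 × 31% = £66,712
  → £85,772

£85,772 > £63,315, so the standard income tax governs.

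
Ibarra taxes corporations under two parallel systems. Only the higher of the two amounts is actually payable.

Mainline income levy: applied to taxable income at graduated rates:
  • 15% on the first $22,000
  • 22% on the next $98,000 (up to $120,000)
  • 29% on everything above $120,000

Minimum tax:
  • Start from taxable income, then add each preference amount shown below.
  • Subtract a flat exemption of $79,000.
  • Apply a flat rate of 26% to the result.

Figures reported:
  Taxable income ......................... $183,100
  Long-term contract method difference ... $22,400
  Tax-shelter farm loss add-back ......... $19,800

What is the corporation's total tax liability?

$43,159

Minimum tax:
  Adjusted income: $183,100 + $22,400 + $19,800 = $225,300
  Less exemption $79,000 → base $146,300
  $146,300 × 26% = $38,038

Mainline income levy:
  $22,000 × 15% = $3,300
  $98,000 × 22% = $21,560
  $63,100 × 29% = $18,299
  → $43,159

$43,159 > $38,038, so the mainline income levy governs.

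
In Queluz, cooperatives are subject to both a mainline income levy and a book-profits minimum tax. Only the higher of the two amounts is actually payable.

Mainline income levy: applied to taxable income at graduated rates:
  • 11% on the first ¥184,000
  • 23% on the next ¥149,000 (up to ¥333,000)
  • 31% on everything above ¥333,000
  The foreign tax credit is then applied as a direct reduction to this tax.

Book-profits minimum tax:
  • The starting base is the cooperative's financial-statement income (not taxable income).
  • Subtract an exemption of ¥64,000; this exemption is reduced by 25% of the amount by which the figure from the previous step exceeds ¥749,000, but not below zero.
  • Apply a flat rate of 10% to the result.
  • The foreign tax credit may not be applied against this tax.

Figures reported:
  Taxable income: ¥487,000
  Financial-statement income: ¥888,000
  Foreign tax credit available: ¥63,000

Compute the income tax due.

Mainline income levy:
  ¥184,000 × 11% = ¥20,240
  ¥149,000 × 23% = ¥34,270
  ¥154,000 × 31% = ¥47,740
  → ¥102,250
  Less foreign tax credit ¥63,000 → ¥39,250

Book-profits minimum tax:
  Base (financial-statement income): ¥888,000
  Exemption: ¥64,000 − 25% × (¥888,000 − ¥749,000) = ¥64,000 − ¥34,750 = ¥29,250
  Base: ¥888,000 − ¥29,250 = ¥858,750
  ¥858,750 × 10% = ¥85,875

¥85,875 > ¥39,250, so the book-profits minimum tax is the binding amount.

¥85,875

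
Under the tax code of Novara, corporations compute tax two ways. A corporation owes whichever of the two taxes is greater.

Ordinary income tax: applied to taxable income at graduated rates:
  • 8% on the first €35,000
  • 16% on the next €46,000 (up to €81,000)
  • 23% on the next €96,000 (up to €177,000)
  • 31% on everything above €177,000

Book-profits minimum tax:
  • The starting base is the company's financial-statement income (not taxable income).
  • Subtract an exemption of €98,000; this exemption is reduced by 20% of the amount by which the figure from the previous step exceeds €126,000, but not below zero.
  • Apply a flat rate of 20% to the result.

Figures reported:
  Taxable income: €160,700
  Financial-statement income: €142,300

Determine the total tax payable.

Book-profits minimum tax:
  Base (financial-statement income): €142,300
  Exemption: €98,000 − 20% × (€142,300 − €126,000) = €98,000 − €3,260 = €94,740
  Base: €142,300 − €94,740 = €47,560
  €47,560 × 20% = €9,512

Ordinary income tax:
  €35,000 × 8% = €2,800
  €46,000 × 16% = €7,360
  €79,700 × 23% = €18,331
  → €28,491

€28,491 > €9,512, so the ordinary income tax governs.

€28,491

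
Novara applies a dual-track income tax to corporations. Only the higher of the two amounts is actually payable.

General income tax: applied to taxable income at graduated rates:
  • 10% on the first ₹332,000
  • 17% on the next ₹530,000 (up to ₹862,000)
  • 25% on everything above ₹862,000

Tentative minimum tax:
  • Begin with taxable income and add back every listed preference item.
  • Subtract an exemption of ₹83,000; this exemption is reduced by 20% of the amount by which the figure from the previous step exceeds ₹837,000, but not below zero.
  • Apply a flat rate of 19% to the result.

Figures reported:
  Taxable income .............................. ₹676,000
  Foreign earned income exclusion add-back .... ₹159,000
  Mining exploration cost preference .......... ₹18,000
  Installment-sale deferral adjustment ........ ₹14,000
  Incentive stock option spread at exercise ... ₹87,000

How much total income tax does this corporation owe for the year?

Tentative minimum tax:
  Adjusted income: ₹676,000 + ₹159,000 + ₹18,000 + ₹14,000 + ₹87,000 = ₹954,000
  Exemption: ₹83,000 − 20% × (₹954,000 − ₹837,000) = ₹83,000 − ₹23,400 = ₹59,600
  Base: ₹954,000 − ₹59,600 = ₹894,400
  ₹894,400 × 19% = ₹169,936

General income tax:
  ₹332,000 × 10% = ₹33,200
  ₹344,000 × 17% = ₹58,480
  → ₹91,680

₹169,936 > ₹91,680, so the tentative minimum tax is the binding amount.

₹169,936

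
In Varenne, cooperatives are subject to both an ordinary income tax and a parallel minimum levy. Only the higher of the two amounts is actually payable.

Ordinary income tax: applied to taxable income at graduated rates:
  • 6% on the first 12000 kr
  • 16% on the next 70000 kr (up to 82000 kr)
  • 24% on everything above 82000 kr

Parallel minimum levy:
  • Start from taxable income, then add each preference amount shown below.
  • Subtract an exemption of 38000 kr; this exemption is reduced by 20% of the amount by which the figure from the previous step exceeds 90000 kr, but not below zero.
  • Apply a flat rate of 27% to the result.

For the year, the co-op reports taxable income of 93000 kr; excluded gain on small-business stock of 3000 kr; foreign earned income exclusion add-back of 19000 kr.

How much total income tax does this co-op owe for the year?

Parallel minimum levy:
  Adjusted income: 93000 kr + 3000 kr + 19000 kr = 115000 kr
  Exemption: 38000 kr − 20% × (115000 kr − 90000 kr) = 38000 kr − 5000 kr = 33000 kr
  Base: 115000 kr − 33000 kr = 82000 kr
  82000 kr × 27% = 22140 kr

Ordinary income tax:
  12000 kr × 6% = 720 kr
  70000 kr × 16% = 11200 kr
  11000 kr × 24% = 2640 kr
  → 14560 kr

22140 kr > 14560 kr, so the parallel minimum levy is the binding amount.

22140 kr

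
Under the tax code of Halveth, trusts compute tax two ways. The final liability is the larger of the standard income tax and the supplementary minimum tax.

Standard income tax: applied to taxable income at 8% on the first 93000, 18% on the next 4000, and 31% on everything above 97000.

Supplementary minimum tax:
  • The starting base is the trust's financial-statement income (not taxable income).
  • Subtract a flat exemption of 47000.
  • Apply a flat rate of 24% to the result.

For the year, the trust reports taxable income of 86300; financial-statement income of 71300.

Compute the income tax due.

6904

Standard income tax:
  86300 × 8% = 6904

Supplementary minimum tax:
  Base (financial-statement income): 71300
  Less exemption 47000 → base 24300
  24300 × 24% = 5832

6904 > 5832, so the standard income tax governs.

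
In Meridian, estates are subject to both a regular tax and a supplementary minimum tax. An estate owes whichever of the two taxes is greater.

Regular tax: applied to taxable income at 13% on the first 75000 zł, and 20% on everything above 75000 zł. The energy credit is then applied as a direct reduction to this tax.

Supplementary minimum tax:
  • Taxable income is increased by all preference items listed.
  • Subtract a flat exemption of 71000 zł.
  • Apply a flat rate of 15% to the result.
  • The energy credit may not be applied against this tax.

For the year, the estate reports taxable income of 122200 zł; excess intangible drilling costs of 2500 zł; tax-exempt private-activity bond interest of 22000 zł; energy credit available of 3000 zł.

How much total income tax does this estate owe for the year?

16190 zł

Regular tax:
  75000 zł × 13% = 9750 zł
  47200 zł × 20% = 9440 zł
  → 19190 zł
  Less energy credit 3000 zł → 16190 zł

Supplementary minimum tax:
  Adjusted income: 122200 zł + 2500 zł + 22000 zł = 146700 zł
  Less exemption 71000 zł → base 75700 zł
  75700 zł × 15% = 11355 zł

16190 zł > 11355 zł, so the regular tax governs.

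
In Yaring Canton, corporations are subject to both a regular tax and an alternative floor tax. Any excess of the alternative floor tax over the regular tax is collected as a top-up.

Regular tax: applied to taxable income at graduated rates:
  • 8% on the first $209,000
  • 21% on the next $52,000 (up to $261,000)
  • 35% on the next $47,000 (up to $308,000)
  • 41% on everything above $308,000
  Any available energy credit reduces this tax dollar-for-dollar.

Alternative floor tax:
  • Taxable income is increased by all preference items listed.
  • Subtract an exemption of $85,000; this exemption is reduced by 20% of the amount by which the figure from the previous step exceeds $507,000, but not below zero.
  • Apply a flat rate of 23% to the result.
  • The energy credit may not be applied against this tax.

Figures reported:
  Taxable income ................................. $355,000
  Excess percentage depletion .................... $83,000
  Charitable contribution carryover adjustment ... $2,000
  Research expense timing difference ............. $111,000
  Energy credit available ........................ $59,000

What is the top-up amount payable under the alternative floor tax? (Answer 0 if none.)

Alternative floor tax:
  Adjusted income: $355,000 + $83,000 + $2,000 + $111,000 = $551,000
  Exemption: $85,000 − 20% × ($551,000 − $507,000) = $85,000 − $8,800 = $76,200
  Base: $551,000 − $76,200 = $474,800
  $474,800 × 23% = $109,204

Regular tax:
  $209,000 × 8% = $16,720
  $52,000 × 21% = $10,920
  $47,000 × 35% = $16,450
  $47,000 × 41% = $19,270
  → $63,360
  Less energy credit $59,000 → $4,360

Excess of alternative floor tax over regular tax: $109,204 − $4,360 = $104,844.

$104,844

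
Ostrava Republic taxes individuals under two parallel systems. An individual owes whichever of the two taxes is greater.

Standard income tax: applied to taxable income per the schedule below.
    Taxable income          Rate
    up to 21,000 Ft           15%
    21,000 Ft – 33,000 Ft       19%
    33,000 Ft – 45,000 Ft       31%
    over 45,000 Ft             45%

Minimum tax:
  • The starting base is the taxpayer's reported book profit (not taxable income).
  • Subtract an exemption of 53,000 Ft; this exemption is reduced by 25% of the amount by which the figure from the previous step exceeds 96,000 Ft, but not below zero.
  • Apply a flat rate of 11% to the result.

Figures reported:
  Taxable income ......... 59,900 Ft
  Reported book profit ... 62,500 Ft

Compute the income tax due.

15,855 Ft

Minimum tax:
  Base (reported book profit): 62,500 Ft
  Exemption: 62,500 Ft ≤ 96,000 Ft, so full 53,000 Ft applies
  Base: 62,500 Ft − 53,000 Ft = 9,500 Ft
  9,500 Ft × 11% = 1,045 Ft

Standard income tax:
  21,000 Ft × 15% = 3,150 Ft
  12,000 Ft × 19% = 2,280 Ft
  12,000 Ft × 31% = 3,720 Ft
  14,900 Ft × 45% = 6,705 Ft
  → 15,855 Ft

15,855 Ft > 1,045 Ft, so the standard income tax governs.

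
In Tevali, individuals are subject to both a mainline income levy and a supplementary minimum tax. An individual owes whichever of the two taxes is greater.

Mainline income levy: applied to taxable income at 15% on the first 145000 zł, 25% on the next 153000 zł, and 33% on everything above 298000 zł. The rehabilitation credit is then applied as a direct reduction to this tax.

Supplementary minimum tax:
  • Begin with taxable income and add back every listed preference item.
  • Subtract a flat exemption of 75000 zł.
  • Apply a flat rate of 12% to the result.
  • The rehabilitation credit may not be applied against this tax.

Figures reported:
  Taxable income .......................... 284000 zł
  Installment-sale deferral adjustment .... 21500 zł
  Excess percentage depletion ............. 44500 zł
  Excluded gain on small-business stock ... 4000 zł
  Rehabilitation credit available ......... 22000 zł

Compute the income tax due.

34500 zł

Supplementary minimum tax:
  Adjusted income: 284000 zł + 21500 zł + 44500 zł + 4000 zł = 354000 zł
  Less exemption 75000 zł → base 279000 zł
  279000 zł × 12% = 33480 zł

Mainline income levy:
  145000 zł × 15% = 21750 zł
  139000 zł × 25% = 34750 zł
  → 56500 zł
  Less rehabilitation credit 22000 zł → 34500 zł

34500 zł > 33480 zł, so the mainline income levy governs.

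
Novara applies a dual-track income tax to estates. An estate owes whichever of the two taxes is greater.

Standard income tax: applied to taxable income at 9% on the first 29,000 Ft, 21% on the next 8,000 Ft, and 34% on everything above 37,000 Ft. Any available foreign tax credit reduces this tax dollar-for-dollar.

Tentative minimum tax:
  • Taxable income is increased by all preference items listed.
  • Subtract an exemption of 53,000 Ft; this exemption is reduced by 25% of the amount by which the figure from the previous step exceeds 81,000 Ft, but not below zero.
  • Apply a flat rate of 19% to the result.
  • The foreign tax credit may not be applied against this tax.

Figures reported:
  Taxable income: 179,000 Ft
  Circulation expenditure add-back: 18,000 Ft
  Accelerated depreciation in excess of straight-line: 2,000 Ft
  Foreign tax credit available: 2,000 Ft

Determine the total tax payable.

Standard income tax:
  29,000 Ft × 9% = 2,610 Ft
  8,000 Ft × 21% = 1,680 Ft
  142,000 Ft × 34% = 48,280 Ft
  → 52,570 Ft
  Less foreign tax credit 2,000 Ft → 50,570 Ft

Tentative minimum tax:
  Adjusted income: 179,000 Ft + 18,000 Ft + 2,000 Ft = 199,000 Ft
  Exemption: 53,000 Ft − 25% × (199,000 Ft − 81,000 Ft) = 53,000 Ft − 29,500 Ft = 23,500 Ft
  Base: 199,000 Ft − 23,500 Ft = 175,500 Ft
  175,500 Ft × 19% = 33,345 Ft

50,570 Ft > 33,345 Ft, so the standard income tax governs.

50,570 Ft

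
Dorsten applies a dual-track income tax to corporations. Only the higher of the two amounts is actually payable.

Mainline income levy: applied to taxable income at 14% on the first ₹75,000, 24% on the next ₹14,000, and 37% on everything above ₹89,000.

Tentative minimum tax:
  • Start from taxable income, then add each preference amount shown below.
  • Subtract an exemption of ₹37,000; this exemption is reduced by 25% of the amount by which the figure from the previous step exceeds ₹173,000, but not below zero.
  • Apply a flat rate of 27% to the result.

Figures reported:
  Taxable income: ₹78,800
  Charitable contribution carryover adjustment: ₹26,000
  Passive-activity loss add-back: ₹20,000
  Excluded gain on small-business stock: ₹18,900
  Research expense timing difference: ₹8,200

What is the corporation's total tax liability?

₹31,023

Mainline income levy:
  ₹75,000 × 14% = ₹10,500
  ₹3,800 × 24% = ₹912
  → ₹11,412

Tentative minimum tax:
  Adjusted income: ₹78,800 + ₹26,000 + ₹20,000 + ₹18,900 + ₹8,200 = ₹151,900
  Exemption: ₹151,900 ≤ ₹173,000, so full ₹37,000 applies
  Base: ₹151,900 − ₹37,000 = ₹114,900
  ₹114,900 × 27% = ₹31,023

₹31,023 > ₹11,412, so the tentative minimum tax is the binding amount.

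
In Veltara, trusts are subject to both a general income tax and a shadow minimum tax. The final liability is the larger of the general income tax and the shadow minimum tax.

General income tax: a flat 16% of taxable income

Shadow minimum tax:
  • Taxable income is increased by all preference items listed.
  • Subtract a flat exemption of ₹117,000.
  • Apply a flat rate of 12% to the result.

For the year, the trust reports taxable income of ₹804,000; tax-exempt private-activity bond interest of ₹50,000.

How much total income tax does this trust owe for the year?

Shadow minimum tax:
  Adjusted income: ₹804,000 + ₹50,000 = ₹854,000
  Less exemption ₹117,000 → base ₹737,000
  ₹737,000 × 12% = ₹88,440

General income tax:
  ₹804,000 × 16% = ₹128,640

₹128,640 > ₹88,440, so the general income tax governs.

₹128,640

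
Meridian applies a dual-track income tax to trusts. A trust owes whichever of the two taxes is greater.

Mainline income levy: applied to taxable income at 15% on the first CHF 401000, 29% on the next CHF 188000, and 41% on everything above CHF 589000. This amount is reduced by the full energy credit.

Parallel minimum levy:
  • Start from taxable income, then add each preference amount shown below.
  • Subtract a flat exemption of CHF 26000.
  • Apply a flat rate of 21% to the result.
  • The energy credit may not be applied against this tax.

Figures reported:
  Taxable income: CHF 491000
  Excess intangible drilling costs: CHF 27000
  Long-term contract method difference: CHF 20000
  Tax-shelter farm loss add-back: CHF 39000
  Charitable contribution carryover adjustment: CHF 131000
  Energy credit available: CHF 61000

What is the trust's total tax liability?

CHF 143220

Parallel minimum levy:
  Adjusted income: CHF 491000 + CHF 27000 + CHF 20000 + CHF 39000 + CHF 131000 = CHF 708000
  Less exemption CHF 26000 → base CHF 682000
  CHF 682000 × 21% = CHF 143220

Mainline income levy:
  CHF 401000 × 15% = CHF 60150
  CHF 90000 × 29% = CHF 26100
  → CHF 86250
  Less energy credit CHF 61000 → CHF 25250

CHF 143220 > CHF 25250, so the parallel minimum levy is the binding amount.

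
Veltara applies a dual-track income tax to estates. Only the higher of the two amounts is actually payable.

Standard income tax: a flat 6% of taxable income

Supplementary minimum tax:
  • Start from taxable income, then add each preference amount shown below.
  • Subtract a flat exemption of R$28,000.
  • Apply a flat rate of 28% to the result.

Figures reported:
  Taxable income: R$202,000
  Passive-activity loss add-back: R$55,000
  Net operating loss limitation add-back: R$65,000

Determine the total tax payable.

Standard income tax:
  R$202,000 × 6% = R$12,120

Supplementary minimum tax:
  Adjusted income: R$202,000 + R$55,000 + R$65,000 = R$322,000
  Less exemption R$28,000 → base R$294,000
  R$294,000 × 28% = R$82,320

R$82,320 > R$12,120, so the supplementary minimum tax is the binding amount.

R$82,320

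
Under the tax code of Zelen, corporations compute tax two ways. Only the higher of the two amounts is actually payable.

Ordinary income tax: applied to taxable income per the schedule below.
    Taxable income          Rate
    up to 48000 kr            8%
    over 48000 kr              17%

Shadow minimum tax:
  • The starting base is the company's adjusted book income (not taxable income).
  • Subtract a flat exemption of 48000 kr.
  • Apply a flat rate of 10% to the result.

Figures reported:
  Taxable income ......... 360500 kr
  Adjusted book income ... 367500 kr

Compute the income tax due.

Ordinary income tax:
  48000 kr × 8% = 3840 kr
  312500 kr × 17% = 53125 kr
  → 56965 kr

Shadow minimum tax:
  Base (adjusted book income): 367500 kr
  Less exemption 48000 kr → base 319500 kr
  319500 kr × 10% = 31950 kr

56965 kr > 31950 kr, so the ordinary income tax governs.

56965 kr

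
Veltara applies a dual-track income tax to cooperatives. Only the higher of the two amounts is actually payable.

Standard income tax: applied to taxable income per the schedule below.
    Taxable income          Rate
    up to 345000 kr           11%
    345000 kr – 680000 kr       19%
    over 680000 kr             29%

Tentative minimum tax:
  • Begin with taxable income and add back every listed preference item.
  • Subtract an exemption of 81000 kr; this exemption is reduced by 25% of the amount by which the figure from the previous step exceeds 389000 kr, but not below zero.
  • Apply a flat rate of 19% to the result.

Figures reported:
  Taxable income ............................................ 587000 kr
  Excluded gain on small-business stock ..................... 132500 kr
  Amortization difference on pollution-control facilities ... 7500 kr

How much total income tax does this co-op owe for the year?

138130 kr

Tentative minimum tax:
  Adjusted income: 587000 kr + 132500 kr + 7500 kr = 727000 kr
  Exemption: 25% × (727000 kr − 389000 kr) = 84500 kr ≥ 81000 kr, so the exemption is fully phased out
  Base: 727000 kr − 0 kr = 727000 kr
  727000 kr × 19% = 138130 kr

Standard income tax:
  345000 kr × 11% = 37950 kr
  242000 kr × 19% = 45980 kr
  → 83930 kr

138130 kr > 83930 kr, so the tentative minimum tax is the binding amount.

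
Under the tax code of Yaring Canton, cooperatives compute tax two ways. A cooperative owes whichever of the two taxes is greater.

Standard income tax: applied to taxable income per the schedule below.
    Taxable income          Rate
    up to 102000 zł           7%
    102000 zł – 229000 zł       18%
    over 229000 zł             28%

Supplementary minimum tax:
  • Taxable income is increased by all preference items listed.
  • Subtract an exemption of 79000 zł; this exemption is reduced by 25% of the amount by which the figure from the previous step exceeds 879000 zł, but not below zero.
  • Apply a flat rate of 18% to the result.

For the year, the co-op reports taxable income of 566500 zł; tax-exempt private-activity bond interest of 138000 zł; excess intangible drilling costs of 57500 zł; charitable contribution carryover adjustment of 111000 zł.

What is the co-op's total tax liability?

Supplementary minimum tax:
  Adjusted income: 566500 zł + 138000 zł + 57500 zł + 111000 zł = 873000 zł
  Exemption: 873000 zł ≤ 879000 zł, so full 79000 zł applies
  Base: 873000 zł − 79000 zł = 794000 zł
  794000 zł × 18% = 142920 zł

Standard income tax:
  102000 zł × 7% = 7140 zł
  127000 zł × 18% = 22860 zł
  337500 zł × 28% = 94500 zł
  → 124500 zł

142920 zł > 124500 zł, so the supplementary minimum tax is the binding amount.

142920 zł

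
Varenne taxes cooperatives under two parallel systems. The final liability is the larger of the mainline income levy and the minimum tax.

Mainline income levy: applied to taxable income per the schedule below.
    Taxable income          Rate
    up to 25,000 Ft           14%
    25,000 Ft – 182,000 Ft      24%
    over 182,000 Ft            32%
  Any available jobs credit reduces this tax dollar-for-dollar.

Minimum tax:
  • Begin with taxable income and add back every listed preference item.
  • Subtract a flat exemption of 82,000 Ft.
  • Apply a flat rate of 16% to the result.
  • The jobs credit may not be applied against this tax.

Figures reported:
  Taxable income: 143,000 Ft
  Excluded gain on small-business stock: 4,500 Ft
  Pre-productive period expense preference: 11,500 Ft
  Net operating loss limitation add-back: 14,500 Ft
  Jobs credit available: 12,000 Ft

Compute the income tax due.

19,820 Ft

Minimum tax:
  Adjusted income: 143,000 Ft + 4,500 Ft + 11,500 Ft + 14,500 Ft = 173,500 Ft
  Less exemption 82,000 Ft → base 91,500 Ft
  91,500 Ft × 16% = 14,640 Ft

Mainline income levy:
  25,000 Ft × 14% = 3,500 Ft
  118,000 Ft × 24% = 28,320 Ft
  → 31,820 Ft
  Less jobs credit 12,000 Ft → 19,820 Ft

19,820 Ft > 14,640 Ft, so the mainline income levy governs.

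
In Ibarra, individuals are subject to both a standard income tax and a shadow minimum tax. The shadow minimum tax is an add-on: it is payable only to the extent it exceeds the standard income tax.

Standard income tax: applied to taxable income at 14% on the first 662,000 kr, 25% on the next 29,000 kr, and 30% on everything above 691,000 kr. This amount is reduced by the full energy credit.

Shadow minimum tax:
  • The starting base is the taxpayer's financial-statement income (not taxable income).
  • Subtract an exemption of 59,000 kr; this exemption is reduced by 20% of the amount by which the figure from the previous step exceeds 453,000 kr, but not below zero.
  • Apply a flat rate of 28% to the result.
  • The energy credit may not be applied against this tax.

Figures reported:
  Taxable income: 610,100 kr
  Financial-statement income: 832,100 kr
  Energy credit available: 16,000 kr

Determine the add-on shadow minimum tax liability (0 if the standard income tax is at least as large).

Standard income tax:
  610,100 kr × 14% = 85,414 kr
  Less energy credit 16,000 kr → 69,414 kr

Shadow minimum tax:
  Base (financial-statement income): 832,100 kr
  Exemption: 20% × (832,100 kr − 453,000 kr) = 75,820 kr ≥ 59,000 kr, so the exemption is fully phased out
  Base: 832,100 kr − 0 kr = 832,100 kr
  832,100 kr × 28% = 232,988 kr

Excess of shadow minimum tax over standard income tax: 232,988 kr − 69,414 kr = 163,574 kr.

163,574 kr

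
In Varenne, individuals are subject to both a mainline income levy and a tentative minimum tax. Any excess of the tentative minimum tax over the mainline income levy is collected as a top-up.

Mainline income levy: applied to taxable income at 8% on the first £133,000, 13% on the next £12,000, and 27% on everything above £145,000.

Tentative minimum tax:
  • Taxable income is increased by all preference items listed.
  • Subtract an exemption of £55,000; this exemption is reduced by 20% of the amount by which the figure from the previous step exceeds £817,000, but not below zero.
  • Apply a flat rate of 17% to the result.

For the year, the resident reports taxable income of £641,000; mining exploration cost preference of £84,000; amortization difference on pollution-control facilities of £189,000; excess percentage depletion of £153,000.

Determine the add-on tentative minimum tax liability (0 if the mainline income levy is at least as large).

Tentative minimum tax:
  Adjusted income: £641,000 + £84,000 + £189,000 + £153,000 = £1,067,000
  Exemption: £55,000 − 20% × (£1,067,000 − £817,000) = £55,000 − £50,000 = £5,000
  Base: £1,067,000 − £5,000 = £1,062,000
  £1,062,000 × 17% = £180,540

Mainline income levy:
  £133,000 × 8% = £10,640
  £12,000 × 13% = £1,560
  £496,000 × 27% = £133,920
  → £146,120

Excess of tentative minimum tax over mainline income levy: £180,540 − £146,120 = £34,420.

£34,420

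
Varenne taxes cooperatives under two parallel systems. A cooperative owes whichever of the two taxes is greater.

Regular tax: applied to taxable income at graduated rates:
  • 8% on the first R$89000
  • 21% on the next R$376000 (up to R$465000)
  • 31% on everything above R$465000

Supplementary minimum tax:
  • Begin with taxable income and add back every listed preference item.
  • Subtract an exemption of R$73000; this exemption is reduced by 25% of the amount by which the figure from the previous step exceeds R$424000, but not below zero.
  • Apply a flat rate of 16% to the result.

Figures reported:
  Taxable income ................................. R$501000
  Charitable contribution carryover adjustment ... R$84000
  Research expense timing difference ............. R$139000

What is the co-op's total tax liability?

R$115840

Supplementary minimum tax:
  Adjusted income: R$501000 + R$84000 + R$139000 = R$724000
  Exemption: 25% × (R$724000 − R$424000) = R$75000 ≥ R$73000, so the exemption is fully phased out
  Base: R$724000 − R$0 = R$724000
  R$724000 × 16% = R$115840

Regular tax:
  R$89000 × 8% = R$7120
  R$376000 × 21% = R$78960
  R$36000 × 31% = R$11160
  → R$97240

R$115840 > R$97240, so the supplementary minimum tax is the binding amount.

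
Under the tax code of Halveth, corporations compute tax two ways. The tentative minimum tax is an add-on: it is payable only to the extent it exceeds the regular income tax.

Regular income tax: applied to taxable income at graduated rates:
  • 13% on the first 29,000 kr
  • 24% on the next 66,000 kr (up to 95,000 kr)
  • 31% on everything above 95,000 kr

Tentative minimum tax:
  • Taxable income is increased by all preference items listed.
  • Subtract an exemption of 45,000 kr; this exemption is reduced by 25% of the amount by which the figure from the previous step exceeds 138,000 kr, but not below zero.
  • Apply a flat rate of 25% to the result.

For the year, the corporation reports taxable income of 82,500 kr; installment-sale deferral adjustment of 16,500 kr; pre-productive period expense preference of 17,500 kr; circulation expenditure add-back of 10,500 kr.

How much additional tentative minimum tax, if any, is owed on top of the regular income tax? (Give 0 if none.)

3,890 kr

Tentative minimum tax:
  Adjusted income: 82,500 kr + 16,500 kr + 17,500 kr + 10,500 kr = 127,000 kr
  Exemption: 127,000 kr ≤ 138,000 kr, so full 45,000 kr applies
  Base: 127,000 kr − 45,000 kr = 82,000 kr
  82,000 kr × 25% = 20,500 kr

Regular income tax:
  29,000 kr × 13% = 3,770 kr
  53,500 kr × 24% = 12,840 kr
  → 16,610 kr

Excess of tentative minimum tax over regular income tax: 20,500 kr − 16,610 kr = 3,890 kr.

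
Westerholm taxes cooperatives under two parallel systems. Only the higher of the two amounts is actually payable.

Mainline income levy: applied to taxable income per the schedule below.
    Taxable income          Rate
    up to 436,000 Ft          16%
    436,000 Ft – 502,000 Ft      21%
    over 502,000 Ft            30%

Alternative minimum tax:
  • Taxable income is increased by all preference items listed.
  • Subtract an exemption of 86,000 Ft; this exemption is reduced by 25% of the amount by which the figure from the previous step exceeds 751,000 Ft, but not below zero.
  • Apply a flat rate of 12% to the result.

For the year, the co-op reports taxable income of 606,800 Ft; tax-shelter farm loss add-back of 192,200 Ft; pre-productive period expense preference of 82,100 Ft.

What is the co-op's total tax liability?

Alternative minimum tax:
  Adjusted income: 606,800 Ft + 192,200 Ft + 82,100 Ft = 881,100 Ft
  Exemption: 86,000 Ft − 25% × (881,100 Ft − 751,000 Ft) = 86,000 Ft − 32,525 Ft = 53,475 Ft
  Base: 881,100 Ft − 53,475 Ft = 827,625 Ft
  827,625 Ft × 12% = 99,315 Ft

Mainline income levy:
  436,000 Ft × 16% = 69,760 Ft
  66,000 Ft × 21% = 13,860 Ft
  104,800 Ft × 30% = 31,440 Ft
  → 115,060 Ft

115,060 Ft > 99,315 Ft, so the mainline income levy governs.

115,060 Ft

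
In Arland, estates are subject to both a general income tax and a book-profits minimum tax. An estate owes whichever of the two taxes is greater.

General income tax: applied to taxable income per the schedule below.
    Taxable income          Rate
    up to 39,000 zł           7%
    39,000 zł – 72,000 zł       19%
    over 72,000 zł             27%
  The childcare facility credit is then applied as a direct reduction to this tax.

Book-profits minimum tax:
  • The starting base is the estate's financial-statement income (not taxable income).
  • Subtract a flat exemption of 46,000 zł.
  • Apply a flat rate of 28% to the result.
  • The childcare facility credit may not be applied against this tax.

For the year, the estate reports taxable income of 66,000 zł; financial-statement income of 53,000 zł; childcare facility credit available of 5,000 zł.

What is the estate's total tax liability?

2,860 zł

Book-profits minimum tax:
  Base (financial-statement income): 53,000 zł
  Less exemption 46,000 zł → base 7,000 zł
  7,000 zł × 28% = 1,960 zł

General income tax:
  39,000 zł × 7% = 2,730 zł
  27,000 zł × 19% = 5,130 zł
  → 7,860 zł
  Less childcare facility credit 5,000 zł → 2,860 zł

2,860 zł > 1,960 zł, so the general income tax governs.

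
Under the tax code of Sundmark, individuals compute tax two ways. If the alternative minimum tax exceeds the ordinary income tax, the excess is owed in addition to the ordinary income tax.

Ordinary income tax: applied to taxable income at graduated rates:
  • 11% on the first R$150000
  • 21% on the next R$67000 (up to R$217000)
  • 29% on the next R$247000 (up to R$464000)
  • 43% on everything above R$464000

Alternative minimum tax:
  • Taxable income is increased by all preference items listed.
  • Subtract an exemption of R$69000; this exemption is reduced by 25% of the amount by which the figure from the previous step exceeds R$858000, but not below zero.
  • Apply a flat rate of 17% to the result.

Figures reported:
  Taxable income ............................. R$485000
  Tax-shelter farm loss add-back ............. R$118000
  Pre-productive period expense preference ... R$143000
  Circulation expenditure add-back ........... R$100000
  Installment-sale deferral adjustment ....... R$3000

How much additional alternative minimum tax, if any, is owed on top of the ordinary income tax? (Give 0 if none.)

R$21370

Alternative minimum tax:
  Adjusted income: R$485000 + R$118000 + R$143000 + R$100000 + R$3000 = R$849000
  Exemption: R$849000 ≤ R$858000, so full R$69000 applies
  Base: R$849000 − R$69000 = R$780000
  R$780000 × 17% = R$132600

Ordinary income tax:
  R$150000 × 11% = R$16500
  R$67000 × 21% = R$14070
  R$247000 × 29% = R$71630
  R$21000 × 43% = R$9030
  → R$111230

Excess of alternative minimum tax over ordinary income tax: R$132600 − R$111230 = R$21370.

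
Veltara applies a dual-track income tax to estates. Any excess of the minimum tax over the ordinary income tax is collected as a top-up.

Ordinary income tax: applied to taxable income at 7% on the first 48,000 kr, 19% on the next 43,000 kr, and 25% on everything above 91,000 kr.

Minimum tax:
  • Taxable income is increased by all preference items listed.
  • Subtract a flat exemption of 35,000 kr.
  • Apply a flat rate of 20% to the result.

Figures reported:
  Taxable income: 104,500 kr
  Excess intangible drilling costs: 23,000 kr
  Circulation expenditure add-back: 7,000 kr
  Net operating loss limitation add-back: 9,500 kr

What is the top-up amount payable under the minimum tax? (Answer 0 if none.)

6,895 kr

Minimum tax:
  Adjusted income: 104,500 kr + 23,000 kr + 7,000 kr + 9,500 kr = 144,000 kr
  Less exemption 35,000 kr → base 109,000 kr
  109,000 kr × 20% = 21,800 kr

Ordinary income tax:
  48,000 kr × 7% = 3,360 kr
  43,000 kr × 19% = 8,170 kr
  13,500 kr × 25% = 3,375 kr
  → 14,905 kr

Excess of minimum tax over ordinary income tax: 21,800 kr − 14,905 kr = 6,895 kr.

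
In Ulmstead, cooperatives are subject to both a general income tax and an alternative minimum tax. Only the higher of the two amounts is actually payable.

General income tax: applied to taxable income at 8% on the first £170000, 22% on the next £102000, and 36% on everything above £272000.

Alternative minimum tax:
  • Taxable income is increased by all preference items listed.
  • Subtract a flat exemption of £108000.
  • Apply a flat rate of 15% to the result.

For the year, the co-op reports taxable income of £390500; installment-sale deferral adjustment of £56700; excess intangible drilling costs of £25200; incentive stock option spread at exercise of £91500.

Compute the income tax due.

£78700

General income tax:
  £170000 × 8% = £13600
  £102000 × 22% = £22440
  £118500 × 36% = £42660
  → £78700

Alternative minimum tax:
  Adjusted income: £390500 + £56700 + £25200 + £91500 = £563900
  Less exemption £108000 → base £455900
  £455900 × 15% = £68385

£78700 > £68385, so the general income tax governs.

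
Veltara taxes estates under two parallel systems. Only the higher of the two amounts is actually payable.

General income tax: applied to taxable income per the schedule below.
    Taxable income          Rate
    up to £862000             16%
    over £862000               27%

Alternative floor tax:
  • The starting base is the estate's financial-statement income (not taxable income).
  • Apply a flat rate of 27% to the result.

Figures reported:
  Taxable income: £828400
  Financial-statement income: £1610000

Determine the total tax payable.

General income tax:
  £828400 × 16% = £132544

Alternative floor tax:
  Base (financial-statement income): £1610000
  £1610000 × 27% = £434700

£434700 > £132544, so the alternative floor tax is the binding amount.

£434700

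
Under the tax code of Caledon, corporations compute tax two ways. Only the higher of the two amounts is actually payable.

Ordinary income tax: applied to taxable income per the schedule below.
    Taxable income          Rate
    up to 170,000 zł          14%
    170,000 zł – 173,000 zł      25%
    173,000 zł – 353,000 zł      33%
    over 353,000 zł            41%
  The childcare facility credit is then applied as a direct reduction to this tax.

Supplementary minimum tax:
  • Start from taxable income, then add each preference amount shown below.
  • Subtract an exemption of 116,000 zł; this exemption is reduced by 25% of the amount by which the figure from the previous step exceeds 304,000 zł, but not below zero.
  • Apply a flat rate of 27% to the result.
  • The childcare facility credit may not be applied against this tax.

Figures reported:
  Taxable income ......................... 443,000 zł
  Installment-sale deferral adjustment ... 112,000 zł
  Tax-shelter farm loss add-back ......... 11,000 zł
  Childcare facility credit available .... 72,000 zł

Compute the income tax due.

139,185 zł

Ordinary income tax:
  170,000 zł × 14% = 23,800 zł
  3,000 zł × 25% = 750 zł
  180,000 zł × 33% = 59,400 zł
  90,000 zł × 41% = 36,900 zł
  → 120,850 zł
  Less childcare facility credit 72,000 zł → 48,850 zł

Supplementary minimum tax:
  Adjusted income: 443,000 zł + 112,000 zł + 11,000 zł = 566,000 zł
  Exemption: 116,000 zł − 25% × (566,000 zł − 304,000 zł) = 116,000 zł − 65,500 zł = 50,500 zł
  Base: 566,000 zł − 50,500 zł = 515,500 zł
  515,500 zł × 27% = 139,185 zł

139,185 zł > 48,850 zł, so the supplementary minimum tax is the binding amount.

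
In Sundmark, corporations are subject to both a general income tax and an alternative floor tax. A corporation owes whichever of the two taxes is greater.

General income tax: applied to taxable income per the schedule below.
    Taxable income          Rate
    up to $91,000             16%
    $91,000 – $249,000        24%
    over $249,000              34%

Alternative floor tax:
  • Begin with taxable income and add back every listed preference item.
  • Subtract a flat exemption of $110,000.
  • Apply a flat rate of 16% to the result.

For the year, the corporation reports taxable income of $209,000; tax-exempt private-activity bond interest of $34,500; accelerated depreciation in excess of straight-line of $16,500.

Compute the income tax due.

$42,880

General income tax:
  $91,000 × 16% = $14,560
  $118,000 × 24% = $28,320
  → $42,880

Alternative floor tax:
  Adjusted income: $209,000 + $34,500 + $16,500 = $260,000
  Less exemption $110,000 → base $150,000
  $150,000 × 16% = $24,000

$42,880 > $24,000, so the general income tax governs.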